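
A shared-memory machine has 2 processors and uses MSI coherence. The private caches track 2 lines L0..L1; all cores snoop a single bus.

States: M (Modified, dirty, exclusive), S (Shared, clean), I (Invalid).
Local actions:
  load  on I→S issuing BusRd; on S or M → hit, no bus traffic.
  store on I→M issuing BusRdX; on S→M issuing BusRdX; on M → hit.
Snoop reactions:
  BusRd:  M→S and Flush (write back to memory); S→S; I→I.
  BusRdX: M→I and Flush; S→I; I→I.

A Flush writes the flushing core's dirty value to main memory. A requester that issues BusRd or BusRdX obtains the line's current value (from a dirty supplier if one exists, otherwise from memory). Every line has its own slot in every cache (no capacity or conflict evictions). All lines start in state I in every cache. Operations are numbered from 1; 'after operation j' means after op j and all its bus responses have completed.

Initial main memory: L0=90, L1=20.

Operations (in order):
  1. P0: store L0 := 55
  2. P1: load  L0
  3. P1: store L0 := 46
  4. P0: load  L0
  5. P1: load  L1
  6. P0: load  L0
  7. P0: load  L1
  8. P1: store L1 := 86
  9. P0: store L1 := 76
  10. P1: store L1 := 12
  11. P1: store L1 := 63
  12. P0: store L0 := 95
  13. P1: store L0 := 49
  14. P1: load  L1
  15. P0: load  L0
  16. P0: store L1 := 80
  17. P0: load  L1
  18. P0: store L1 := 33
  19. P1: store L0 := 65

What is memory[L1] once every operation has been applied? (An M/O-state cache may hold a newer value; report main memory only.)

memory[L1] = 63

  op1 P0: store L0 := 55 → M/I on L0; bus BusRdX; mem=90
  op2 P1: load  L0 → S/S on L0; bus BusRd Flush; mem=55
  op3 P1: store L0 := 46 → I/M on L0; bus BusRdX; mem=55
  op4 P0: load  L0 → S/S on L0; bus BusRd Flush; mem=46
  op5 P1: load  L1 → I/S on L1; bus BusRd; mem=20
  op6 P0: load  L0 → S/S on L0; bus (none); mem=46
  op7 P0: load  L1 → S/S on L1; bus BusRd; mem=20
  op8 P1: store L1 := 86 → I/M on L1; bus BusRdX; mem=20
  op9 P0: store L1 := 76 → M/I on L1; bus BusRdX Flush; mem=86
  op10 P1: store L1 := 12 → I/M on L1; bus BusRdX Flush; mem=76
  op11 P1: store L1 := 63 → I/M on L1; bus (none); mem=76
  op12 P0: store L0 := 95 → M/I on L0; bus BusRdX; mem=46
  op13 P1: store L0 := 49 → I/M on L0; bus BusRdX Flush; mem=95
  op14 P1: load  L1 → I/M on L1; bus (none); mem=76
  op15 P0: load  L0 → S/S on L0; bus BusRd Flush; mem=49
  op16 P0: store L1 := 80 → M/I on L1; bus BusRdX Flush; mem=63
  op17 P0: load  L1 → M/I on L1; bus (none); mem=63
  op18 P0: store L1 := 33 → M/I on L1; bus (none); mem=63
  op19 P1: store L0 := 65 → I/M on L0; bus BusRdX; mem=49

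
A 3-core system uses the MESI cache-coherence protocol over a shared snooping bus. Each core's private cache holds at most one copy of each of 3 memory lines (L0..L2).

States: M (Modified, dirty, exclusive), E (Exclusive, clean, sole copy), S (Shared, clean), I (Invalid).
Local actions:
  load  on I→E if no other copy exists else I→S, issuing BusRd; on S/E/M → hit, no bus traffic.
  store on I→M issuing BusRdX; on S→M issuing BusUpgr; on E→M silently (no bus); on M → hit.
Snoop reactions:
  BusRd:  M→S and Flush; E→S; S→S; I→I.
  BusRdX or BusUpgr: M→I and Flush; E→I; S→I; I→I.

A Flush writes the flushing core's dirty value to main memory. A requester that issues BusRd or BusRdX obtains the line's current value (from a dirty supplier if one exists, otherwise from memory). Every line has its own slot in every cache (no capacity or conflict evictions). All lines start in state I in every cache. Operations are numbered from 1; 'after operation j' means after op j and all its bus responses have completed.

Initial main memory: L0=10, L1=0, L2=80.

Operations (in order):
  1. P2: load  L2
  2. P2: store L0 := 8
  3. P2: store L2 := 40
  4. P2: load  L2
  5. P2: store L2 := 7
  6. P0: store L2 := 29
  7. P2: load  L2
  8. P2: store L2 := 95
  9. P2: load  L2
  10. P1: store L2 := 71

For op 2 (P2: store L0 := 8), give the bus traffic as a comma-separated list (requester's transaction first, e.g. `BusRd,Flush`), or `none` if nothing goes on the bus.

bus = BusRdX

step 1: P2: load  L2  ⟶  IIE  (L2)  txn=BusRd  M[L2]=80
step 2: P2: store L0 := 8  ⟶  IIM  (L0)  txn=BusRdX  M[L0]=10
step 3: P2: store L2 := 40  ⟶  IIM  (L2)  txn=∅  M[L2]=80
step 4: P2: load  L2  ⟶  IIM  (L2)  txn=∅  M[L2]=80
step 5: P2: store L2 := 7  ⟶  IIM  (L2)  txn=∅  M[L2]=80
step 6: P0: store L2 := 29  ⟶  MII  (L2)  txn=BusRdX+Flush  M[L2]=7
step 7: P2: load  L2  ⟶  SIS  (L2)  txn=BusRd+Flush  M[L2]=29
step 8: P2: store L2 := 95  ⟶  IIM  (L2)  txn=BusUpgr  M[L2]=29
step 9: P2: load  L2  ⟶  IIM  (L2)  txn=∅  M[L2]=29
step 10: P1: store L2 := 71  ⟶  IMI  (L2)  txn=BusRdX+Flush  M[L2]=95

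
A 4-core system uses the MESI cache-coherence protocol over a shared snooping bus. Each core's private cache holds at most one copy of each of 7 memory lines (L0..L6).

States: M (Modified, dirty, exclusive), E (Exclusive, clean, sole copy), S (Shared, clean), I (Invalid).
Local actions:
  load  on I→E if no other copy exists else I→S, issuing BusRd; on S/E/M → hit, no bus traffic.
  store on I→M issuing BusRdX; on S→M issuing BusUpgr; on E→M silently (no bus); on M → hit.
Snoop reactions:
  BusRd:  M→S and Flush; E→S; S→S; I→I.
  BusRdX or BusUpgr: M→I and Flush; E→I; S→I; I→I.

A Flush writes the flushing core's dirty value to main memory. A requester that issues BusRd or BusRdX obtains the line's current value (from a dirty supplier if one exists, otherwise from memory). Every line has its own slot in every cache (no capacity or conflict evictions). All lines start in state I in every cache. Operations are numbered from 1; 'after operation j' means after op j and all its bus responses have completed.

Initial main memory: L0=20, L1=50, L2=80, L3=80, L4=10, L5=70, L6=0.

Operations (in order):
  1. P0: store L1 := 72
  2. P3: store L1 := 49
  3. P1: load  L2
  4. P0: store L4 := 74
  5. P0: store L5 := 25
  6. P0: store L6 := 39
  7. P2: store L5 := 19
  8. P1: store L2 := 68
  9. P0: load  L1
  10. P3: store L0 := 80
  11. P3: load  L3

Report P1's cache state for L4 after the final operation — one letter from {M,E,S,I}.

state = I

[1] P0: store L1 := 72 | P0:M(72), P1:I, P2:I, P3:I | bus: BusRdX
[2] P3: store L1 := 49 | P0:I, P1:I, P2:I, P3:M(49) | bus: BusRdX,Flush
[3] P1: load  L2 | P0:I, P1:E(80), P2:I, P3:I | bus: BusRd
[4] P0: store L4 := 74 | P0:M(74), P1:I, P2:I, P3:I | bus: BusRdX
[5] P0: store L5 := 25 | P0:M(25), P1:I, P2:I, P3:I | bus: BusRdX
[6] P0: store L6 := 39 | P0:M(39), P1:I, P2:I, P3:I | bus: BusRdX
[7] P2: store L5 := 19 | P0:I, P1:I, P2:M(19), P3:I | bus: BusRdX,Flush
[8] P1: store L2 := 68 | P0:I, P1:M(68), P2:I, P3:I | bus: none
[9] P0: load  L1 | P0:S(49), P1:I, P2:I, P3:S(49) | bus: BusRd,Flush
[10] P3: store L0 := 80 | P0:I, P1:I, P2:I, P3:M(80) | bus: BusRdX
[11] P3: load  L3 | P0:I, P1:I, P2:I, P3:E(80) | bus: BusRd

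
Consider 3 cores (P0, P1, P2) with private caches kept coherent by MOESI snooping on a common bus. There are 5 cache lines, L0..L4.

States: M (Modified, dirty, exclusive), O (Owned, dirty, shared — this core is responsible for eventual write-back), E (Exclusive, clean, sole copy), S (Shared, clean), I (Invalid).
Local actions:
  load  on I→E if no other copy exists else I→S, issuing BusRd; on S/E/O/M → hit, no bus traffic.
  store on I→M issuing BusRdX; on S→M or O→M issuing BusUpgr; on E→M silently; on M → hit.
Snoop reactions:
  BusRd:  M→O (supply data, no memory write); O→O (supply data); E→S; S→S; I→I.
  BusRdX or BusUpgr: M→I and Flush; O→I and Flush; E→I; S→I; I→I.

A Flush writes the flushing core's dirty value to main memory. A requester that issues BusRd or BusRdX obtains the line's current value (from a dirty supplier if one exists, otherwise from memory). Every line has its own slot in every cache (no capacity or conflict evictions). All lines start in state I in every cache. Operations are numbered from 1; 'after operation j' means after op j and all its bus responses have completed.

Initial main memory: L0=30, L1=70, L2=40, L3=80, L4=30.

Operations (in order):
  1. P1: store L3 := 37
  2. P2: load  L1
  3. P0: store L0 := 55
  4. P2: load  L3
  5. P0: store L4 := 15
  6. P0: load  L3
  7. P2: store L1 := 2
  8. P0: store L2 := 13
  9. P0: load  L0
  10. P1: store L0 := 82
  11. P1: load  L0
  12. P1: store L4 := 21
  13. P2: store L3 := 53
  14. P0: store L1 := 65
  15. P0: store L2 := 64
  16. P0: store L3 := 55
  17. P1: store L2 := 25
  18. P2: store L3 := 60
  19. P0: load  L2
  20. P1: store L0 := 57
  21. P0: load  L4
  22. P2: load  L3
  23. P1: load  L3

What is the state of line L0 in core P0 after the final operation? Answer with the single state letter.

1. P1: store L3 := 37  bus=[BusRdX]  L3: P0=I P1=M P2=I  mem[L3]=80
2. P2: load  L1  bus=[BusRd]  L1: P0=I P1=I P2=E  mem[L1]=70
3. P0: store L0 := 55  bus=[BusRdX]  L0: P0=M P1=I P2=I  mem[L0]=30
4. P2: load  L3  bus=[BusRd]  L3: P0=I P1=O P2=S  mem[L3]=80
5. P0: store L4 := 15  bus=[BusRdX]  L4: P0=M P1=I P2=I  mem[L4]=30
6. P0: load  L3  bus=[BusRd]  L3: P0=S P1=O P2=S  mem[L3]=80
7. P2: store L1 := 2  bus=[-]  L1: P0=I P1=I P2=M  mem[L1]=70
8. P0: store L2 := 13  bus=[BusRdX]  L2: P0=M P1=I P2=I  mem[L2]=40
9. P0: load  L0  bus=[-]  L0: P0=M P1=I P2=I  mem[L0]=30
10. P1: store L0 := 82  bus=[BusRdX,Flush]  L0: P0=I P1=M P2=I  mem[L0]=55
11. P1: load  L0  bus=[-]  L0: P0=I P1=M P2=I  mem[L0]=55
12. P1: store L4 := 21  bus=[BusRdX,Flush]  L4: P0=I P1=M P2=I  mem[L4]=15
13. P2: store L3 := 53  bus=[BusUpgr,Flush]  L3: P0=I P1=I P2=M  mem[L3]=37
14. P0: store L1 := 65  bus=[BusRdX,Flush]  L1: P0=M P1=I P2=I  mem[L1]=2
15. P0: store L2 := 64  bus=[-]  L2: P0=M P1=I P2=I  mem[L2]=40
16. P0: store L3 := 55  bus=[BusRdX,Flush]  L3: P0=M P1=I P2=I  mem[L3]=53
17. P1: store L2 := 25  bus=[BusRdX,Flush]  L2: P0=I P1=M P2=I  mem[L2]=64
18. P2: store L3 := 60  bus=[BusRdX,Flush]  L3: P0=I P1=I P2=M  mem[L3]=55
19. P0: load  L2  bus=[BusRd]  L2: P0=S P1=O P2=I  mem[L2]=64
20. P1: store L0 := 57  bus=[-]  L0: P0=I P1=M P2=I  mem[L0]=55
21. P0: load  L4  bus=[BusRd]  L4: P0=S P1=O P2=I  mem[L4]=15
22. P2: load  L3  bus=[-]  L3: P0=I P1=I P2=M  mem[L3]=55
23. P1: load  L3  bus=[BusRd]  L3: P0=I P1=S P2=O  mem[L3]=55

state = I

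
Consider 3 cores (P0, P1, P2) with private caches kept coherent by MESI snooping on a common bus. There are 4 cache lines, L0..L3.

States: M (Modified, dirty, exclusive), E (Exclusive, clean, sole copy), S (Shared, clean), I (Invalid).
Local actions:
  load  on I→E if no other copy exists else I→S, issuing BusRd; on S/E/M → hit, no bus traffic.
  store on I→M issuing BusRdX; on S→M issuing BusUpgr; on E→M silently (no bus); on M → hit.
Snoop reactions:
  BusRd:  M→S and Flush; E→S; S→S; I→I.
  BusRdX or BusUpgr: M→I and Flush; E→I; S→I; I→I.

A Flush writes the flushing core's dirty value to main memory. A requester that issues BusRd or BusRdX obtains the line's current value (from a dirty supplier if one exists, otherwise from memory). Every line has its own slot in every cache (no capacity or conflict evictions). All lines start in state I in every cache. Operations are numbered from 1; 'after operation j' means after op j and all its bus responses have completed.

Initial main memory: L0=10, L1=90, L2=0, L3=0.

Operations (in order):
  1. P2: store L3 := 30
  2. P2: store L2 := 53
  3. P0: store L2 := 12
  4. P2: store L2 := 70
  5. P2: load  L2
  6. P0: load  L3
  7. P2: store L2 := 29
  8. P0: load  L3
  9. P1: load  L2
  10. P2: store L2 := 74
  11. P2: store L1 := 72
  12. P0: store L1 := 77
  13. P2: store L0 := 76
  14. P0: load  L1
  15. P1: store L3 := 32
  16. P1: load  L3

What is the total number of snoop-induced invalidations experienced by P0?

[1] P2: store L3 := 30 | P0:I, P1:I, P2:M(30) | bus: BusRdX
[2] P2: store L2 := 53 | P0:I, P1:I, P2:M(53) | bus: BusRdX
[3] P0: store L2 := 12 | P0:M(12), P1:I, P2:I | bus: BusRdX,Flush
[4] P2: store L2 := 70 | P0:I, P1:I, P2:M(70) | bus: BusRdX,Flush
[5] P2: load  L2 | P0:I, P1:I, P2:M(70) | bus: none
[6] P0: load  L3 | P0:S(30), P1:I, P2:S(30) | bus: BusRd,Flush
[7] P2: store L2 := 29 | P0:I, P1:I, P2:M(29) | bus: none
[8] P0: load  L3 | P0:S(30), P1:I, P2:S(30) | bus: none
[9] P1: load  L2 | P0:I, P1:S(29), P2:S(29) | bus: BusRd,Flush
[10] P2: store L2 := 74 | P0:I, P1:I, P2:M(74) | bus: BusUpgr
[11] P2: store L1 := 72 | P0:I, P1:I, P2:M(72) | bus: BusRdX
[12] P0: store L1 := 77 | P0:M(77), P1:I, P2:I | bus: BusRdX,Flush
[13] P2: store L0 := 76 | P0:I, P1:I, P2:M(76) | bus: BusRdX
[14] P0: load  L1 | P0:M(77), P1:I, P2:I | bus: none
[15] P1: store L3 := 32 | P0:I, P1:M(32), P2:I | bus: BusRdX
[16] P1: load  L3 | P0:I, P1:M(32), P2:I | bus: none

invalidations = 2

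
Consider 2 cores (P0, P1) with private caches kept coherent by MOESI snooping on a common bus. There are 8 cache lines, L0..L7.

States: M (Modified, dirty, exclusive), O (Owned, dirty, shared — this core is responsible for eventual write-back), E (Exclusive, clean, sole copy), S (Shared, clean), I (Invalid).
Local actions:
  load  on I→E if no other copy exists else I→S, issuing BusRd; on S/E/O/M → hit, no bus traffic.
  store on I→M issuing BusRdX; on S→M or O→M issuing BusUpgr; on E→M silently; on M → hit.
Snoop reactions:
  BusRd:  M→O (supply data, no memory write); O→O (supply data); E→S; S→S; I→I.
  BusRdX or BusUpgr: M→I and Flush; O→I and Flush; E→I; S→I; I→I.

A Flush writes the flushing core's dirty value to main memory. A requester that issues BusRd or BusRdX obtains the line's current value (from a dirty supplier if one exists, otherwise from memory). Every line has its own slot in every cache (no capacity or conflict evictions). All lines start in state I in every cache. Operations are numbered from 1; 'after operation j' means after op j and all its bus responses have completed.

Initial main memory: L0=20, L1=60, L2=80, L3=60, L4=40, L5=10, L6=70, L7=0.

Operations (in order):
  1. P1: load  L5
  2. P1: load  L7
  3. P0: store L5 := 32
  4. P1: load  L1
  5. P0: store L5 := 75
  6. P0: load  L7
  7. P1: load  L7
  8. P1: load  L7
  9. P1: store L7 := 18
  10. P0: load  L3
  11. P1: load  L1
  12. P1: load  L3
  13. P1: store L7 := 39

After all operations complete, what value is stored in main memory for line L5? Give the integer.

memory[L5] = 10

  op1 P1: load  L5 → I/E on L5; bus BusRd; mem=10
  op2 P1: load  L7 → I/E on L7; bus BusRd; mem=0
  op3 P0: store L5 := 32 → M/I on L5; bus BusRdX; mem=10
  op4 P1: load  L1 → I/E on L1; bus BusRd; mem=60
  op5 P0: store L5 := 75 → M/I on L5; bus (none); mem=10
  op6 P0: load  L7 → S/S on L7; bus BusRd; mem=0
  op7 P1: load  L7 → S/S on L7; bus (none); mem=0
  op8 P1: load  L7 → S/S on L7; bus (none); mem=0
  op9 P1: store L7 := 18 → I/M on L7; bus BusUpgr; mem=0
  op10 P0: load  L3 → E/I on L3; bus BusRd; mem=60
  op11 P1: load  L1 → I/E on L1; bus (none); mem=60
  op12 P1: load  L3 → S/S on L3; bus BusRd; mem=60
  op13 P1: store L7 := 39 → I/M on L7; bus (none); mem=0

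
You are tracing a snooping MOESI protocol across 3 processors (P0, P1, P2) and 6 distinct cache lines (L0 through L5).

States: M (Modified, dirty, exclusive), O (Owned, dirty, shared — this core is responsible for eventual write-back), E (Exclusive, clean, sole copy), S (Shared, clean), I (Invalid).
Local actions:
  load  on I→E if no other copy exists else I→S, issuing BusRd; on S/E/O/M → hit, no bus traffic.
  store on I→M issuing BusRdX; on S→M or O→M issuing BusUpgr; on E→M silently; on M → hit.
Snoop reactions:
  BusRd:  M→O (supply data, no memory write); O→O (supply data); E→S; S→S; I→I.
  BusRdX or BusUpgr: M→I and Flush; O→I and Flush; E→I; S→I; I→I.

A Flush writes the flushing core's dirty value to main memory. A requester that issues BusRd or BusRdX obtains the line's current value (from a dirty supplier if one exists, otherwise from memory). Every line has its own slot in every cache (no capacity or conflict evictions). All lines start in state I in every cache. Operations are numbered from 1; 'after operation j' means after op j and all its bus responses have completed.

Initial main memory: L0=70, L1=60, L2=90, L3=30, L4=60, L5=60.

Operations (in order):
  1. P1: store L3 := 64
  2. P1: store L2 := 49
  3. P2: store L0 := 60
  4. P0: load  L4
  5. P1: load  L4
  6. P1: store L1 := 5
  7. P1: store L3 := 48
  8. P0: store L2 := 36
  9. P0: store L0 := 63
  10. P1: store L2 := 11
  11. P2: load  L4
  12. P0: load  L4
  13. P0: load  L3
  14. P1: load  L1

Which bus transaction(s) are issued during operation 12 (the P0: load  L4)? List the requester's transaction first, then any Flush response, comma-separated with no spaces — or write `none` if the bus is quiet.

  op1 P1: store L3 := 64 → I/M/I on L3; bus BusRdX; mem=30
  op2 P1: store L2 := 49 → I/M/I on L2; bus BusRdX; mem=90
  op3 P2: store L0 := 60 → I/I/M on L0; bus BusRdX; mem=70
  op4 P0: load  L4 → E/I/I on L4; bus BusRd; mem=60
  op5 P1: load  L4 → S/S/I on L4; bus BusRd; mem=60
  op6 P1: store L1 := 5 → I/M/I on L1; bus BusRdX; mem=60
  op7 P1: store L3 := 48 → I/M/I on L3; bus (none); mem=30
  op8 P0: store L2 := 36 → M/I/I on L2; bus BusRdX Flush; mem=49
  op9 P0: store L0 := 63 → M/I/I on L0; bus BusRdX Flush; mem=60
  op10 P1: store L2 := 11 → I/M/I on L2; bus BusRdX Flush; mem=36
  op11 P2: load  L4 → S/S/S on L4; bus BusRd; mem=60
  op12 P0: load  L4 → S/S/S on L4; bus (none); mem=60
  op13 P0: load  L3 → S/O/I on L3; bus BusRd; mem=30
  op14 P1: load  L1 → I/M/I on L1; bus (none); mem=60

bus = none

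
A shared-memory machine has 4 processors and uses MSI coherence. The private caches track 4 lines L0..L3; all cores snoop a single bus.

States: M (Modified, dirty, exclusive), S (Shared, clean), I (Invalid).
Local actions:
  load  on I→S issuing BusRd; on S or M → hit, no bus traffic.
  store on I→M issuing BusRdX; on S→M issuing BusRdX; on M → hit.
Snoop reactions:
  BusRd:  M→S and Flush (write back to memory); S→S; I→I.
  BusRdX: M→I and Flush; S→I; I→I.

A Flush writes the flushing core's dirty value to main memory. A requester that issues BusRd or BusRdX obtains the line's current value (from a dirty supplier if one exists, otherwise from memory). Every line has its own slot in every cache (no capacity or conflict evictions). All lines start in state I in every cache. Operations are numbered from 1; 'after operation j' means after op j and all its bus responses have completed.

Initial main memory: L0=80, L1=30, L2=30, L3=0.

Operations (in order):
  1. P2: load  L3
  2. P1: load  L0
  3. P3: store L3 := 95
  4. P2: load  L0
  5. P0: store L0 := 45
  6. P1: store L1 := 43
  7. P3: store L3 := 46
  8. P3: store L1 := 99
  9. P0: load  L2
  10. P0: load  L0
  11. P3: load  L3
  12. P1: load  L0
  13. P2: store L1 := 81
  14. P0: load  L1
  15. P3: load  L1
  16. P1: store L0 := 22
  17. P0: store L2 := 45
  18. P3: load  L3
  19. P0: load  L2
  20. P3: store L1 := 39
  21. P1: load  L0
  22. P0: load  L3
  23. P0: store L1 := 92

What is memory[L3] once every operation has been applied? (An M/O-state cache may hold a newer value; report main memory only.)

memory[L3] = 46

  op1 P2: load  L3 → I/I/S/I on L3; bus BusRd; mem=0
  op2 P1: load  L0 → I/S/I/I on L0; bus BusRd; mem=80
  op3 P3: store L3 := 95 → I/I/I/M on L3; bus BusRdX; mem=0
  op4 P2: load  L0 → I/S/S/I on L0; bus BusRd; mem=80
  op5 P0: store L0 := 45 → M/I/I/I on L0; bus BusRdX; mem=80
  op6 P1: store L1 := 43 → I/M/I/I on L1; bus BusRdX; mem=30
  op7 P3: store L3 := 46 → I/I/I/M on L3; bus (none); mem=0
  op8 P3: store L1 := 99 → I/I/I/M on L1; bus BusRdX Flush; mem=43
  op9 P0: load  L2 → S/I/I/I on L2; bus BusRd; mem=30
  op10 P0: load  L0 → M/I/I/I on L0; bus (none); mem=80
  op11 P3: load  L3 → I/I/I/M on L3; bus (none); mem=0
  op12 P1: load  L0 → S/S/I/I on L0; bus BusRd Flush; mem=45
  op13 P2: store L1 := 81 → I/I/M/I on L1; bus BusRdX Flush; mem=99
  op14 P0: load  L1 → S/I/S/I on L1; bus BusRd Flush; mem=81
  op15 P3: load  L1 → S/I/S/S on L1; bus BusRd; mem=81
  op16 P1: store L0 := 22 → I/M/I/I on L0; bus BusRdX; mem=45
  op17 P0: store L2 := 45 → M/I/I/I on L2; bus BusRdX; mem=30
  op18 P3: load  L3 → I/I/I/M on L3; bus (none); mem=0
  op19 P0: load  L2 → M/I/I/I on L2; bus (none); mem=30
  op20 P3: store L1 := 39 → I/I/I/M on L1; bus BusRdX; mem=81
  op21 P1: load  L0 → I/M/I/I on L0; bus (none); mem=45
  op22 P0: load  L3 → S/I/I/S on L3; bus BusRd Flush; mem=46
  op23 P0: store L1 := 92 → M/I/I/I on L1; bus BusRdX Flush; mem=39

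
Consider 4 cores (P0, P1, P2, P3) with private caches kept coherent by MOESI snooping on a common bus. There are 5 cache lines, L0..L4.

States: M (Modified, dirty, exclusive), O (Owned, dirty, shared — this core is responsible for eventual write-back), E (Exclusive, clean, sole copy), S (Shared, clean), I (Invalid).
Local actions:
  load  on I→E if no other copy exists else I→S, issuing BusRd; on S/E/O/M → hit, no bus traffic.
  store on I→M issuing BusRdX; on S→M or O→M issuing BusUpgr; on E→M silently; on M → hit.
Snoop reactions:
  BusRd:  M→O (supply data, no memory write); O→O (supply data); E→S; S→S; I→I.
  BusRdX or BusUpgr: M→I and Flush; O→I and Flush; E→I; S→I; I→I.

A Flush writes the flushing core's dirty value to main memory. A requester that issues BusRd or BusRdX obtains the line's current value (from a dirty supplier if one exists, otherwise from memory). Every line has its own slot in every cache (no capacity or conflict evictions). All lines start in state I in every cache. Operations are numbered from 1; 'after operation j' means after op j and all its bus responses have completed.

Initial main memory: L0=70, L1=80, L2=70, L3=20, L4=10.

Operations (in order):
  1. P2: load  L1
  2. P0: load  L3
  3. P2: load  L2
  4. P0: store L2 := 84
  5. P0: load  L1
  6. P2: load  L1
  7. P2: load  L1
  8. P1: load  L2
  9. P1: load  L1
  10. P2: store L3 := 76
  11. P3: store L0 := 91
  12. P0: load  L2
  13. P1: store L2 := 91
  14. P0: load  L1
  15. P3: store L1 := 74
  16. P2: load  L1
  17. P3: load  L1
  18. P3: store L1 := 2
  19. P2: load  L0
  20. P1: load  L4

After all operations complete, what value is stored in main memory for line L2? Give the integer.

[1] P2: load  L1 | P0:I, P1:I, P2:E(80), P3:I | bus: BusRd
[2] P0: load  L3 | P0:E(20), P1:I, P2:I, P3:I | bus: BusRd
[3] P2: load  L2 | P0:I, P1:I, P2:E(70), P3:I | bus: BusRd
[4] P0: store L2 := 84 | P0:M(84), P1:I, P2:I, P3:I | bus: BusRdX
[5] P0: load  L1 | P0:S(80), P1:I, P2:S(80), P3:I | bus: BusRd
[6] P2: load  L1 | P0:S(80), P1:I, P2:S(80), P3:I | bus: none
[7] P2: load  L1 | P0:S(80), P1:I, P2:S(80), P3:I | bus: none
[8] P1: load  L2 | P0:O(84), P1:S(84), P2:I, P3:I | bus: BusRd
[9] P1: load  L1 | P0:S(80), P1:S(80), P2:S(80), P3:I | bus: BusRd
[10] P2: store L3 := 76 | P0:I, P1:I, P2:M(76), P3:I | bus: BusRdX
[11] P3: store L0 := 91 | P0:I, P1:I, P2:I, P3:M(91) | bus: BusRdX
[12] P0: load  L2 | P0:O(84), P1:S(84), P2:I, P3:I | bus: none
[13] P1: store L2 := 91 | P0:I, P1:M(91), P2:I, P3:I | bus: BusUpgr,Flush
[14] P0: load  L1 | P0:S(80), P1:S(80), P2:S(80), P3:I | bus: none
[15] P3: store L1 := 74 | P0:I, P1:I, P2:I, P3:M(74) | bus: BusRdX
[16] P2: load  L1 | P0:I, P1:I, P2:S(74), P3:O(74) | bus: BusRd
[17] P3: load  L1 | P0:I, P1:I, P2:S(74), P3:O(74) | bus: none
[18] P3: store L1 := 2 | P0:I, P1:I, P2:I, P3:M(2) | bus: BusUpgr
[19] P2: load  L0 | P0:I, P1:I, P2:S(91), P3:O(91) | bus: BusRd
[20] P1: load  L4 | P0:I, P1:E(10), P2:I, P3:I | bus: BusRd

memory[L2] = 84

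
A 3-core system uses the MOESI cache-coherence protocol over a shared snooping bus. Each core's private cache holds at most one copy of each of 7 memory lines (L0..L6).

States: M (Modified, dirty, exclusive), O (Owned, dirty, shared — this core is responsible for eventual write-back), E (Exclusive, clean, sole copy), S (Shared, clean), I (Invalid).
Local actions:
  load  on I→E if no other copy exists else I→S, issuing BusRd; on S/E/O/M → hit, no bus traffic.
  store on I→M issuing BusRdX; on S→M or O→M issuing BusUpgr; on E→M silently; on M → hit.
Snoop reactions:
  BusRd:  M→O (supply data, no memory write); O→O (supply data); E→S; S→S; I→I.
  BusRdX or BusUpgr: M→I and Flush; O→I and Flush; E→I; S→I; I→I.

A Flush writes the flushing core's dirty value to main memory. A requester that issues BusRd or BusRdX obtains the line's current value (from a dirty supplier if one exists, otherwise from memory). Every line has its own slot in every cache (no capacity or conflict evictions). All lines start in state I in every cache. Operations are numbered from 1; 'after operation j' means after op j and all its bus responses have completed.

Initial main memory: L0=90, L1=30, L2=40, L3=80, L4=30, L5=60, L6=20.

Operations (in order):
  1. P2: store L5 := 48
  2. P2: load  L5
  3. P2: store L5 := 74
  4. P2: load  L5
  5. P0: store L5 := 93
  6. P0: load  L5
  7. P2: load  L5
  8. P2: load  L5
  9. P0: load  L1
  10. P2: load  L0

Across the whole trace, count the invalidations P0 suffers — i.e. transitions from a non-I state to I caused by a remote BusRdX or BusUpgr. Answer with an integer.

invalidations = 0

1. P2: store L5 := 48  bus=[BusRdX]  L5: P0=I P1=I P2=M  mem[L5]=60
2. P2: load  L5  bus=[-]  L5: P0=I P1=I P2=M  mem[L5]=60
3. P2: store L5 := 74  bus=[-]  L5: P0=I P1=I P2=M  mem[L5]=60
4. P2: load  L5  bus=[-]  L5: P0=I P1=I P2=M  mem[L5]=60
5. P0: store L5 := 93  bus=[BusRdX,Flush]  L5: P0=M P1=I P2=I  mem[L5]=74
6. P0: load  L5  bus=[-]  L5: P0=M P1=I P2=I  mem[L5]=74
7. P2: load  L5  bus=[BusRd]  L5: P0=O P1=I P2=S  mem[L5]=74
8. P2: load  L5  bus=[-]  L5: P0=O P1=I P2=S  mem[L5]=74
9. P0: load  L1  bus=[BusRd]  L1: P0=E P1=I P2=I  mem[L1]=30
10. P2: load  L0  bus=[BusRd]  L0: P0=I P1=I P2=E  mem[L0]=90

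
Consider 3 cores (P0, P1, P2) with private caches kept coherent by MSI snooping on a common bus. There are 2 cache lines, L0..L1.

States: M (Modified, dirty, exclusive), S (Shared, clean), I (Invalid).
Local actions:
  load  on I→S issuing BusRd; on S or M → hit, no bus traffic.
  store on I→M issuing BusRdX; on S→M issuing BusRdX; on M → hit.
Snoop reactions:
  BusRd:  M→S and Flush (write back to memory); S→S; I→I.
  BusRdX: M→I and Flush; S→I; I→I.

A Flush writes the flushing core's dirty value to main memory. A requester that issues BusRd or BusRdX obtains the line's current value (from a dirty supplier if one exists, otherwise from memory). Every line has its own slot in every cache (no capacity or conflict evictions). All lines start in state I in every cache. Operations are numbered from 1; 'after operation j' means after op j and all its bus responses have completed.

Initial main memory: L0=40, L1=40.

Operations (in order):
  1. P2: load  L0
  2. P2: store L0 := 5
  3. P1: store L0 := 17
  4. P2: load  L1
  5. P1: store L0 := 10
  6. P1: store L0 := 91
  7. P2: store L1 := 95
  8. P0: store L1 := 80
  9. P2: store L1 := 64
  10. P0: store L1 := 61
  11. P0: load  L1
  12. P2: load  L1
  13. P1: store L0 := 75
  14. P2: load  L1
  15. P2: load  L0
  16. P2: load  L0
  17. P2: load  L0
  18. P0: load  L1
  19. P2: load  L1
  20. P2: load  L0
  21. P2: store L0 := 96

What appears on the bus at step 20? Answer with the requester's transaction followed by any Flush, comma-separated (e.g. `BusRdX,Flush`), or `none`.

[1] P2: load  L0 | P0:I, P1:I, P2:S(40) | bus: BusRd
[2] P2: store L0 := 5 | P0:I, P1:I, P2:M(5) | bus: BusRdX
[3] P1: store L0 := 17 | P0:I, P1:M(17), P2:I | bus: BusRdX,Flush
[4] P2: load  L1 | P0:I, P1:I, P2:S(40) | bus: BusRd
[5] P1: store L0 := 10 | P0:I, P1:M(10), P2:I | bus: none
[6] P1: store L0 := 91 | P0:I, P1:M(91), P2:I | bus: none
[7] P2: store L1 := 95 | P0:I, P1:I, P2:M(95) | bus: BusRdX
[8] P0: store L1 := 80 | P0:M(80), P1:I, P2:I | bus: BusRdX,Flush
[9] P2: store L1 := 64 | P0:I, P1:I, P2:M(64) | bus: BusRdX,Flush
[10] P0: store L1 := 61 | P0:M(61), P1:I, P2:I | bus: BusRdX,Flush
[11] P0: load  L1 | P0:M(61), P1:I, P2:I | bus: none
[12] P2: load  L1 | P0:S(61), P1:I, P2:S(61) | bus: BusRd,Flush
[13] P1: store L0 := 75 | P0:I, P1:M(75), P2:I | bus: none
[14] P2: load  L1 | P0:S(61), P1:I, P2:S(61) | bus: none
[15] P2: load  L0 | P0:I, P1:S(75), P2:S(75) | bus: BusRd,Flush
[16] P2: load  L0 | P0:I, P1:S(75), P2:S(75) | bus: none
[17] P2: load  L0 | P0:I, P1:S(75), P2:S(75) | bus: none
[18] P0: load  L1 | P0:S(61), P1:I, P2:S(61) | bus: none
[19] P2: load  L1 | P0:S(61), P1:I, P2:S(61) | bus: none
[20] P2: load  L0 | P0:I, P1:S(75), P2:S(75) | bus: none
[21] P2: store L0 := 96 | P0:I, P1:I, P2:M(96) | bus: BusRdX

bus = none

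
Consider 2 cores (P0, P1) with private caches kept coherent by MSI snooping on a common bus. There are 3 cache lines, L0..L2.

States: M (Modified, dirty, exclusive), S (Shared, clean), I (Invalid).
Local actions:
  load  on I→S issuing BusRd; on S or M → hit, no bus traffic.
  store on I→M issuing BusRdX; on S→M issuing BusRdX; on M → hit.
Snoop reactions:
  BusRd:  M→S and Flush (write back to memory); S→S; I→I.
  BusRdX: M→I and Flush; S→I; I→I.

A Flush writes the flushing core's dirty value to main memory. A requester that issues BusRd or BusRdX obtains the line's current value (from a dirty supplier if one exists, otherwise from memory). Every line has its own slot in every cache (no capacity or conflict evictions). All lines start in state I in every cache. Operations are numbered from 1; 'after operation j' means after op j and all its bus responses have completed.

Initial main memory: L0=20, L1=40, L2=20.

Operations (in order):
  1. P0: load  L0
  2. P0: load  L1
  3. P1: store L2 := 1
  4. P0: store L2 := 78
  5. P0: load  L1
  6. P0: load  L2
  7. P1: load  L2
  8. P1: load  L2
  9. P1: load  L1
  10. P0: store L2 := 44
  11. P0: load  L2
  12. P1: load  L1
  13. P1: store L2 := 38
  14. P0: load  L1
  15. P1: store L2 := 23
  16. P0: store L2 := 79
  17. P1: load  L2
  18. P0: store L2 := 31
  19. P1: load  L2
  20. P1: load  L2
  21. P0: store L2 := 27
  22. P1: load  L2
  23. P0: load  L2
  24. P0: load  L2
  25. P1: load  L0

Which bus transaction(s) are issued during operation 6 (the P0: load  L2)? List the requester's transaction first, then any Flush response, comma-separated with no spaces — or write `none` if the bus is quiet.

bus = none

[1] P0: load  L0 | P0:S(20), P1:I | bus: BusRd
[2] P0: load  L1 | P0:S(40), P1:I | bus: BusRd
[3] P1: store L2 := 1 | P0:I, P1:M(1) | bus: BusRdX
[4] P0: store L2 := 78 | P0:M(78), P1:I | bus: BusRdX,Flush
[5] P0: load  L1 | P0:S(40), P1:I | bus: none
[6] P0: load  L2 | P0:M(78), P1:I | bus: none
[7] P1: load  L2 | P0:S(78), P1:S(78) | bus: BusRd,Flush
[8] P1: load  L2 | P0:S(78), P1:S(78) | bus: none
[9] P1: load  L1 | P0:S(40), P1:S(40) | bus: BusRd
[10] P0: store L2 := 44 | P0:M(44), P1:I | bus: BusRdX
[11] P0: load  L2 | P0:M(44), P1:I | bus: none
[12] P1: load  L1 | P0:S(40), P1:S(40) | bus: none
[13] P1: store L2 := 38 | P0:I, P1:M(38) | bus: BusRdX,Flush
[14] P0: load  L1 | P0:S(40), P1:S(40) | bus: none
[15] P1: store L2 := 23 | P0:I, P1:M(23) | bus: none
[16] P0: store L2 := 79 | P0:M(79), P1:I | bus: BusRdX,Flush
[17] P1: load  L2 | P0:S(79), P1:S(79) | bus: BusRd,Flush
[18] P0: store L2 := 31 | P0:M(31), P1:I | bus: BusRdX
[19] P1: load  L2 | P0:S(31), P1:S(31) | bus: BusRd,Flush
[20] P1: load  L2 | P0:S(31), P1:S(31) | bus: none
[21] P0: store L2 := 27 | P0:M(27), P1:I | bus: BusRdX
[22] P1: load  L2 | P0:S(27), P1:S(27) | bus: BusRd,Flush
[23] P0: load  L2 | P0:S(27), P1:S(27) | bus: none
[24] P0: load  L2 | P0:S(27), P1:S(27) | bus: none
[25] P1: load  L0 | P0:S(20), P1:S(20) | bus: BusRd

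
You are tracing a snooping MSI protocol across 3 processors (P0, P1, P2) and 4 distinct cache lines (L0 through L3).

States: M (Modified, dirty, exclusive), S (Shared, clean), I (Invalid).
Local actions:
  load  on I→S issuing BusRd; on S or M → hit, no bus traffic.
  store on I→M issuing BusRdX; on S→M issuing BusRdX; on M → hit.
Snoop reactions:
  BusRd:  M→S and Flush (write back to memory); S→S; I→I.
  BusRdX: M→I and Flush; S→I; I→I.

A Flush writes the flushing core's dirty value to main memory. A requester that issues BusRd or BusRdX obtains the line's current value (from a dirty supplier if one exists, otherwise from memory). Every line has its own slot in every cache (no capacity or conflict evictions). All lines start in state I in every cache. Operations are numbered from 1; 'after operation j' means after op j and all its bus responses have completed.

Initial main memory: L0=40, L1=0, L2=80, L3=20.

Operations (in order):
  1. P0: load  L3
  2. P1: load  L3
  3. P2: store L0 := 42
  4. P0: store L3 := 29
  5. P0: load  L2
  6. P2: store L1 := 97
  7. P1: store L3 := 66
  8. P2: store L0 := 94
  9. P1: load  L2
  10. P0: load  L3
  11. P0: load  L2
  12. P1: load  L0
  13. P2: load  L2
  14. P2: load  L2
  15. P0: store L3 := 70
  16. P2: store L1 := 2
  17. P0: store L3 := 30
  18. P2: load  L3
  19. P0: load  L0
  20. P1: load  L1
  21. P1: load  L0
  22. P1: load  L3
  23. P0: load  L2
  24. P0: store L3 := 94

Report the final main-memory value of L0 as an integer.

memory[L0] = 94

1. P0: load  L3  bus=[BusRd]  L3: P0=S P1=I P2=I  mem[L3]=20
2. P1: load  L3  bus=[BusRd]  L3: P0=S P1=S P2=I  mem[L3]=20
3. P2: store L0 := 42  bus=[BusRdX]  L0: P0=I P1=I P2=M  mem[L0]=40
4. P0: store L3 := 29  bus=[BusRdX]  L3: P0=M P1=I P2=I  mem[L3]=20
5. P0: load  L2  bus=[BusRd]  L2: P0=S P1=I P2=I  mem[L2]=80
6. P2: store L1 := 97  bus=[BusRdX]  L1: P0=I P1=I P2=M  mem[L1]=0
7. P1: store L3 := 66  bus=[BusRdX,Flush]  L3: P0=I P1=M P2=I  mem[L3]=29
8. P2: store L0 := 94  bus=[-]  L0: P0=I P1=I P2=M  mem[L0]=40
9. P1: load  L2  bus=[BusRd]  L2: P0=S P1=S P2=I  mem[L2]=80
10. P0: load  L3  bus=[BusRd,Flush]  L3: P0=S P1=S P2=I  mem[L3]=66
11. P0: load  L2  bus=[-]  L2: P0=S P1=S P2=I  mem[L2]=80
12. P1: load  L0  bus=[BusRd,Flush]  L0: P0=I P1=S P2=S  mem[L0]=94
13. P2: load  L2  bus=[BusRd]  L2: P0=S P1=S P2=S  mem[L2]=80
14. P2: load  L2  bus=[-]  L2: P0=S P1=S P2=S  mem[L2]=80
15. P0: store L3 := 70  bus=[BusRdX]  L3: P0=M P1=I P2=I  mem[L3]=66
16. P2: store L1 := 2  bus=[-]  L1: P0=I P1=I P2=M  mem[L1]=0
17. P0: store L3 := 30  bus=[-]  L3: P0=M P1=I P2=I  mem[L3]=66
18. P2: load  L3  bus=[BusRd,Flush]  L3: P0=S P1=I P2=S  mem[L3]=30
19. P0: load  L0  bus=[BusRd]  L0: P0=S P1=S P2=S  mem[L0]=94
20. P1: load  L1  bus=[BusRd,Flush]  L1: P0=I P1=S P2=S  mem[L1]=2
21. P1: load  L0  bus=[-]  L0: P0=S P1=S P2=S  mem[L0]=94
22. P1: load  L3  bus=[BusRd]  L3: P0=S P1=S P2=S  mem[L3]=30
23. P0: load  L2  bus=[-]  L2: P0=S P1=S P2=S  mem[L2]=80
24. P0: store L3 := 94  bus=[BusRdX]  L3: P0=M P1=I P2=I  mem[L3]=30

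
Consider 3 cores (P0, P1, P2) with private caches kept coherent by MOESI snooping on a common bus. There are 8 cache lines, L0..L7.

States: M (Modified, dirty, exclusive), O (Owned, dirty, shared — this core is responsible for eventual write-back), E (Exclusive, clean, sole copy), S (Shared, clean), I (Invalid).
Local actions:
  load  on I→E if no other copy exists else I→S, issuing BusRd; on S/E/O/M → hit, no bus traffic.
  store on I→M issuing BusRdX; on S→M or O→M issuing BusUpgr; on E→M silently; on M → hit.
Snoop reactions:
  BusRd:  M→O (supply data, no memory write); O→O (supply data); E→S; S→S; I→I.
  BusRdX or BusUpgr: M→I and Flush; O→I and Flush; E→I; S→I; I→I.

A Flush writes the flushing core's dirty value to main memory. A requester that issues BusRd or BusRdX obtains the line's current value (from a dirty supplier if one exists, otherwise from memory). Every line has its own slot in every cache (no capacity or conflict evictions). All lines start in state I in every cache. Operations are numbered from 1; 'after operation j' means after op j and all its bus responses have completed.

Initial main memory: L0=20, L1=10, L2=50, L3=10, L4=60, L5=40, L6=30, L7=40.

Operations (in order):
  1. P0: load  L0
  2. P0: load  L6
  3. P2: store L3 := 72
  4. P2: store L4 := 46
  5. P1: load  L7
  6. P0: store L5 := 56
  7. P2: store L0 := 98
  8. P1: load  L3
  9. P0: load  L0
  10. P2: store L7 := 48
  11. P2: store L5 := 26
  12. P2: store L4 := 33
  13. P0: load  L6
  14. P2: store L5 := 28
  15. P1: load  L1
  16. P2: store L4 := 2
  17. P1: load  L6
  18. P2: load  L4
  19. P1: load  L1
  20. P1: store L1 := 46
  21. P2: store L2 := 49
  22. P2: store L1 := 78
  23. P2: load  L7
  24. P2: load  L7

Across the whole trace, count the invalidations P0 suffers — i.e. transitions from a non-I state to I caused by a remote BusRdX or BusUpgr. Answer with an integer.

1. P0: load  L0  bus=[BusRd]  L0: P0=E P1=I P2=I  mem[L0]=20
2. P0: load  L6  bus=[BusRd]  L6: P0=E P1=I P2=I  mem[L6]=30
3. P2: store L3 := 72  bus=[BusRdX]  L3: P0=I P1=I P2=M  mem[L3]=10
4. P2: store L4 := 46  bus=[BusRdX]  L4: P0=I P1=I P2=M  mem[L4]=60
5. P1: load  L7  bus=[BusRd]  L7: P0=I P1=E P2=I  mem[L7]=40
6. P0: store L5 := 56  bus=[BusRdX]  L5: P0=M P1=I P2=I  mem[L5]=40
7. P2: store L0 := 98  bus=[BusRdX]  L0: P0=I P1=I P2=M  mem[L0]=20
8. P1: load  L3  bus=[BusRd]  L3: P0=I P1=S P2=O  mem[L3]=10
9. P0: load  L0  bus=[BusRd]  L0: P0=S P1=I P2=O  mem[L0]=20
10. P2: store L7 := 48  bus=[BusRdX]  L7: P0=I P1=I P2=M  mem[L7]=40
11. P2: store L5 := 26  bus=[BusRdX,Flush]  L5: P0=I P1=I P2=M  mem[L5]=56
12. P2: store L4 := 33  bus=[-]  L4: P0=I P1=I P2=M  mem[L4]=60
13. P0: load  L6  bus=[-]  L6: P0=E P1=I P2=I  mem[L6]=30
14. P2: store L5 := 28  bus=[-]  L5: P0=I P1=I P2=M  mem[L5]=56
15. P1: load  L1  bus=[BusRd]  L1: P0=I P1=E P2=I  mem[L1]=10
16. P2: store L4 := 2  bus=[-]  L4: P0=I P1=I P2=M  mem[L4]=60
17. P1: load  L6  bus=[BusRd]  L6: P0=S P1=S P2=I  mem[L6]=30
18. P2: load  L4  bus=[-]  L4: P0=I P1=I P2=M  mem[L4]=60
19. P1: load  L1  bus=[-]  L1: P0=I P1=E P2=I  mem[L1]=10
20. P1: store L1 := 46  bus=[-]  L1: P0=I P1=M P2=I  mem[L1]=10
21. P2: store L2 := 49  bus=[BusRdX]  L2: P0=I P1=I P2=M  mem[L2]=50
22. P2: store L1 := 78  bus=[BusRdX,Flush]  L1: P0=I P1=I P2=M  mem[L1]=46
23. P2: load  L7  bus=[-]  L7: P0=I P1=I P2=M  mem[L7]=40
24. P2: load  L7  bus=[-]  L7: P0=I P1=I P2=M  mem[L7]=40

invalidations = 2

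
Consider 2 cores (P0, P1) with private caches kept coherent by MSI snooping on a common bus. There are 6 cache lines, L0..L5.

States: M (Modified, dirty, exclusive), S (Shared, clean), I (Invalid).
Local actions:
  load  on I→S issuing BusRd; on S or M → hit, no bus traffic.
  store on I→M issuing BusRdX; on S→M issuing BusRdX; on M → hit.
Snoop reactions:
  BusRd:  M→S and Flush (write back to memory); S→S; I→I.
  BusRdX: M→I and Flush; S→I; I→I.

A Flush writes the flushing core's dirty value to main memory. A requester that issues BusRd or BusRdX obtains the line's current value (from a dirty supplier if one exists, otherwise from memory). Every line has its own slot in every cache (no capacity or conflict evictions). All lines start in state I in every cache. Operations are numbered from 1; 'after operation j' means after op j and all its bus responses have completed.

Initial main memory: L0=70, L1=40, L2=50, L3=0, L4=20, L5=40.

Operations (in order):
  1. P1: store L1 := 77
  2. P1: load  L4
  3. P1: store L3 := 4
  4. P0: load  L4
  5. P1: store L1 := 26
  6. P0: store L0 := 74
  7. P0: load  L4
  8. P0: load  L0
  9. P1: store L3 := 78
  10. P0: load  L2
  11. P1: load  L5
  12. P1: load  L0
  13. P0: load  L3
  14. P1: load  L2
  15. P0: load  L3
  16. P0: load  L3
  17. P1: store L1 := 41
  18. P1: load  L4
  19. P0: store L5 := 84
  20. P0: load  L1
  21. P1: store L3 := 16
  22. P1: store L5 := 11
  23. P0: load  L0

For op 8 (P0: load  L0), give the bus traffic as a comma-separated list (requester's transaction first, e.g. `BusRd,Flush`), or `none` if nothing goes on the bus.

step 1: P1: store L1 := 77  ⟶  IM  (L1)  txn=BusRdX  M[L1]=40
step 2: P1: load  L4  ⟶  IS  (L4)  txn=BusRd  M[L4]=20
step 3: P1: store L3 := 4  ⟶  IM  (L3)  txn=BusRdX  M[L3]=0
step 4: P0: load  L4  ⟶  SS  (L4)  txn=BusRd  M[L4]=20
step 5: P1: store L1 := 26  ⟶  IM  (L1)  txn=∅  M[L1]=40
step 6: P0: store L0 := 74  ⟶  MI  (L0)  txn=BusRdX  M[L0]=70
step 7: P0: load  L4  ⟶  SS  (L4)  txn=∅  M[L4]=20
step 8: P0: load  L0  ⟶  MI  (L0)  txn=∅  M[L0]=70
step 9: P1: store L3 := 78  ⟶  IM  (L3)  txn=∅  M[L3]=0
step 10: P0: load  L2  ⟶  SI  (L2)  txn=BusRd  M[L2]=50
step 11: P1: load  L5  ⟶  IS  (L5)  txn=BusRd  M[L5]=40
step 12: P1: load  L0  ⟶  SS  (L0)  txn=BusRd+Flush  M[L0]=74
step 13: P0: load  L3  ⟶  SS  (L3)  txn=BusRd+Flush  M[L3]=78
step 14: P1: load  L2  ⟶  SS  (L2)  txn=BusRd  M[L2]=50
step 15: P0: load  L3  ⟶  SS  (L3)  txn=∅  M[L3]=78
step 16: P0: load  L3  ⟶  SS  (L3)  txn=∅  M[L3]=78
step 17: P1: store L1 := 41  ⟶  IM  (L1)  txn=∅  M[L1]=40
step 18: P1: load  L4  ⟶  SS  (L4)  txn=∅  M[L4]=20
step 19: P0: store L5 := 84  ⟶  MI  (L5)  txn=BusRdX  M[L5]=40
step 20: P0: load  L1  ⟶  SS  (L1)  txn=BusRd+Flush  M[L1]=41
step 21: P1: store L3 := 16  ⟶  IM  (L3)  txn=BusRdX  M[L3]=78
step 22: P1: store L5 := 11  ⟶  IM  (L5)  txn=BusRdX+Flush  M[L5]=84
step 23: P0: load  L0  ⟶  SS  (L0)  txn=∅  M[L0]=74

bus = none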